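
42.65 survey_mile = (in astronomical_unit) 4.588e-07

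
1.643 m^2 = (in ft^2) 17.69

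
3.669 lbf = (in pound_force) 3.669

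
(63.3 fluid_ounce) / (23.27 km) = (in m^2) 8.045e-08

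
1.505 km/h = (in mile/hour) 0.9352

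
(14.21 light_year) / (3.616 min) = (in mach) 1.82e+12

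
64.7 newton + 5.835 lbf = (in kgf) 9.244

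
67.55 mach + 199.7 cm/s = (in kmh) 8.281e+04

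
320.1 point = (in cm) 11.29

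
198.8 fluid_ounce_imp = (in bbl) 0.03553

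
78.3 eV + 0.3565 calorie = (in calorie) 0.3565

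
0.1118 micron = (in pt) 0.0003169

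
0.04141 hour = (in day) 0.001725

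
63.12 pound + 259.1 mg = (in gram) 2.863e+04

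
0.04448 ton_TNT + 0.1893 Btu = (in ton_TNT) 0.04448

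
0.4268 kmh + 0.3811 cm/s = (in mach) 0.0003594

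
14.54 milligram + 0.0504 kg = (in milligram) 5.041e+04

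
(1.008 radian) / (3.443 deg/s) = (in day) 0.0001941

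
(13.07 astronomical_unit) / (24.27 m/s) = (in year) 2555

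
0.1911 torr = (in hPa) 0.2548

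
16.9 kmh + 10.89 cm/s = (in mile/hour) 10.74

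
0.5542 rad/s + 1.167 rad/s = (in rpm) 16.44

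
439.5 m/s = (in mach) 1.291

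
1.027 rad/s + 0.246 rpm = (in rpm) 10.05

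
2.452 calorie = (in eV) 6.403e+19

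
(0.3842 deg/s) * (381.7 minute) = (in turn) 24.44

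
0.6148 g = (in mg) 614.8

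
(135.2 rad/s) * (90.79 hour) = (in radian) 4.419e+07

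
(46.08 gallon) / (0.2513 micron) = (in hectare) 69.41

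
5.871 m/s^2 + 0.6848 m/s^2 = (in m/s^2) 6.556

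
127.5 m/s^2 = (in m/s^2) 127.5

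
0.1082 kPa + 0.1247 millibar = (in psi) 0.0175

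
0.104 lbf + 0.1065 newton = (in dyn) 5.691e+04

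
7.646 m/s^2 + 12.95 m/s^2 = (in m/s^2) 20.6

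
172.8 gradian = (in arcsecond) 5.599e+05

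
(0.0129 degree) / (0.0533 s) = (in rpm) 0.04034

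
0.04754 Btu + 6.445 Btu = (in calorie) 1637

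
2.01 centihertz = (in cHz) 2.01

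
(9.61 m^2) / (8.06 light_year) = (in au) 8.424e-28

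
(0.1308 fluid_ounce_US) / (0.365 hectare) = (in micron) 0.00106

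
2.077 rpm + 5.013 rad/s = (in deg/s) 299.7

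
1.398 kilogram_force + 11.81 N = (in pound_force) 5.737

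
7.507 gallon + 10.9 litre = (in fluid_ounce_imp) 1384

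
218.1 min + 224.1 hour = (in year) 0.026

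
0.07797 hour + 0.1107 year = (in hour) 969.8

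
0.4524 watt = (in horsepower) 0.0006067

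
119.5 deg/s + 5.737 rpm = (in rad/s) 2.686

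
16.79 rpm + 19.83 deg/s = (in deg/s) 120.6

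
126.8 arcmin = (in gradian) 2.348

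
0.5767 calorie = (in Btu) 0.002287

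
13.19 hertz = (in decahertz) 1.319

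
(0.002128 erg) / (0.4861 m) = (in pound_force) 9.841e-11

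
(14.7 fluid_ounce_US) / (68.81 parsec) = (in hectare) 2.047e-26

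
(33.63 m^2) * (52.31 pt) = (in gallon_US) 163.9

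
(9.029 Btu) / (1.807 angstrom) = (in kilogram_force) 5.376e+12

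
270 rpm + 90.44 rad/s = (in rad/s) 118.7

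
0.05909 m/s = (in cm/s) 5.909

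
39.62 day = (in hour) 950.9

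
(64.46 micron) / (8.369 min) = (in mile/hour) 2.872e-07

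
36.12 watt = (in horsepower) 0.04844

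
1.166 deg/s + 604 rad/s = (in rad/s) 604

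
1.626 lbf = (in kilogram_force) 0.7375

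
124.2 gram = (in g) 124.2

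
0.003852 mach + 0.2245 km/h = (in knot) 2.671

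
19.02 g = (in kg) 0.01902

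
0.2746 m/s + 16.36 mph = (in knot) 14.75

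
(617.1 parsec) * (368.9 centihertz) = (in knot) 1.365e+20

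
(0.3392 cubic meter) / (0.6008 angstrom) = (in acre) 1.395e+06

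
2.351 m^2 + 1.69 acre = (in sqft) 7.364e+04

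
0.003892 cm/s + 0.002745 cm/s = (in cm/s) 0.006637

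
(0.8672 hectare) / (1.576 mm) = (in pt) 1.56e+10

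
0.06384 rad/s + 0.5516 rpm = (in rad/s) 0.1216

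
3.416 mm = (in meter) 0.003416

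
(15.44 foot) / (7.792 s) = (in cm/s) 60.4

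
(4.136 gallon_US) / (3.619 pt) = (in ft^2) 132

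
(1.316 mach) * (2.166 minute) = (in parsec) 1.887e-12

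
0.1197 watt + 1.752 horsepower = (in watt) 1307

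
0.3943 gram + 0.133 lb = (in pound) 0.1339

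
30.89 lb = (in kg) 14.01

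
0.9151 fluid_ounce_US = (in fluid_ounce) 0.9151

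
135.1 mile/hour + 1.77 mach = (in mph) 1483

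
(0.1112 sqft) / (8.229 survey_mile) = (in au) 5.214e-18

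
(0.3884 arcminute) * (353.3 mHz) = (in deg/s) 0.002287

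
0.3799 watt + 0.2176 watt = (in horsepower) 0.0008013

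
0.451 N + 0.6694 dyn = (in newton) 0.451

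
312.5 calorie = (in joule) 1308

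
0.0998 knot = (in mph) 0.1148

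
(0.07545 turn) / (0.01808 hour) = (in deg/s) 0.4173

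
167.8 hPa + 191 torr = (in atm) 0.4169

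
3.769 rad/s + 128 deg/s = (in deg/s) 343.9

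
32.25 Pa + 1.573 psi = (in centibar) 10.88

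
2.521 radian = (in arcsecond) 5.2e+05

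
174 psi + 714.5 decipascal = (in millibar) 1.2e+04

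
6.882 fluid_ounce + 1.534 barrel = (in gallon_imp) 53.69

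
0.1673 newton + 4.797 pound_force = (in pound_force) 4.835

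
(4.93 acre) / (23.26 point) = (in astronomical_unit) 1.625e-05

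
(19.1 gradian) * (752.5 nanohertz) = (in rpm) 2.156e-06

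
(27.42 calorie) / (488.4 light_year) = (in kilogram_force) 2.532e-18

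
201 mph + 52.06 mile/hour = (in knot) 219.9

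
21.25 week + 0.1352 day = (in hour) 3573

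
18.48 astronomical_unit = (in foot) 9.07e+12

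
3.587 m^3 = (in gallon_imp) 789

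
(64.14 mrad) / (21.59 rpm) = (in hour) 7.88e-06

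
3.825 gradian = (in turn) 0.009563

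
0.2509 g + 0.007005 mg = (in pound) 0.0005532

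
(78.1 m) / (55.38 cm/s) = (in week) 0.0002332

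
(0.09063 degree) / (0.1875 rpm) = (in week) 1.332e-07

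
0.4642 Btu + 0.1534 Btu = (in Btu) 0.6176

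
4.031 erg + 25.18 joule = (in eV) 1.572e+20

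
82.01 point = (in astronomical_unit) 1.934e-13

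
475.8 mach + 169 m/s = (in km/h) 5.838e+05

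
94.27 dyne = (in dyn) 94.27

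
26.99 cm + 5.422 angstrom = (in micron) 2.699e+05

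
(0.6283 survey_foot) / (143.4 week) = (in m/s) 2.208e-09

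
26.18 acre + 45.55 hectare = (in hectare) 56.14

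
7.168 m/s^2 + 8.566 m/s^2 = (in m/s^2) 15.73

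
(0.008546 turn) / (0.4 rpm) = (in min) 0.02136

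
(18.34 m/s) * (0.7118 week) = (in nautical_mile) 4263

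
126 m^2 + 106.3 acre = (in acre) 106.3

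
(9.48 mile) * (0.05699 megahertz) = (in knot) 1.69e+09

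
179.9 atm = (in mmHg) 1.367e+05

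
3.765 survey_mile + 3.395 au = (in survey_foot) 1.666e+12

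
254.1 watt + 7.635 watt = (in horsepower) 0.351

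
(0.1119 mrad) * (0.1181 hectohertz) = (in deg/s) 0.07572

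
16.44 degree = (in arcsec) 5.918e+04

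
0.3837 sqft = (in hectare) 3.565e-06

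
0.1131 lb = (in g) 51.3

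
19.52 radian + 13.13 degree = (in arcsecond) 4.074e+06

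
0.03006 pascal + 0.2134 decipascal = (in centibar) 5.14e-05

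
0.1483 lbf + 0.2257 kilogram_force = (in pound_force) 0.6459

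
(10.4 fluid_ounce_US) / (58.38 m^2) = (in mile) 3.274e-09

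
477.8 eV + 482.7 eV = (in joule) 1.539e-16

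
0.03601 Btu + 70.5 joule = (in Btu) 0.1028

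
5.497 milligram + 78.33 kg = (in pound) 172.7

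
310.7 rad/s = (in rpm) 2967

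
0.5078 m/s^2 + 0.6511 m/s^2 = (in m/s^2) 1.159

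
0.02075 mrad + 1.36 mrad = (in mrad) 1.381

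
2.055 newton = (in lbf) 0.462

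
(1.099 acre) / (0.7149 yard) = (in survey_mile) 4.228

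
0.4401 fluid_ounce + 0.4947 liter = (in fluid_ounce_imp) 17.87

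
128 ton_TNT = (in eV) 3.343e+30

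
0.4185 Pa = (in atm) 4.13e-06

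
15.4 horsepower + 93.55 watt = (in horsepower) 15.53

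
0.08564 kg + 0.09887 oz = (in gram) 88.44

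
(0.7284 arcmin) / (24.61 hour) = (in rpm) 2.284e-08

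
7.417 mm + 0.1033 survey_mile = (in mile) 0.1033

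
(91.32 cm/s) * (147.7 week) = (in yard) 8.921e+07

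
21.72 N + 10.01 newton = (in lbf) 7.133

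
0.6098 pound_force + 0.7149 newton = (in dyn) 3.427e+05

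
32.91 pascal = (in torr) 0.2468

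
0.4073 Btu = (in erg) 4.297e+09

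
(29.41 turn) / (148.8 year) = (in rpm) 3.76e-07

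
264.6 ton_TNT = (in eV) 6.91e+30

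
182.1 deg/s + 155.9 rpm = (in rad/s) 19.5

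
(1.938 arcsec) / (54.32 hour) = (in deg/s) 2.753e-09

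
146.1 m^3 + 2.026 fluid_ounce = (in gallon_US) 3.86e+04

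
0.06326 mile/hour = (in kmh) 0.1018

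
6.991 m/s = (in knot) 13.59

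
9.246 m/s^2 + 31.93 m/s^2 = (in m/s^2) 41.18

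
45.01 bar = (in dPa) 4.501e+07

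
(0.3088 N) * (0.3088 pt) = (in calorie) 8.04e-06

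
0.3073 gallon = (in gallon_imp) 0.2559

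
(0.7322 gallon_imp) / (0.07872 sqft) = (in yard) 0.4978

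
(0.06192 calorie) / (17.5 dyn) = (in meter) 1480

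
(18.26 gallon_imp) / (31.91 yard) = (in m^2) 0.002845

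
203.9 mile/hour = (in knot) 177.2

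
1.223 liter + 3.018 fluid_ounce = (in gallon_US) 0.3467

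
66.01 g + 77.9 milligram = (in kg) 0.06609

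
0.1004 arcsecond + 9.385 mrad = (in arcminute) 32.26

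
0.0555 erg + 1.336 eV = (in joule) 5.55e-09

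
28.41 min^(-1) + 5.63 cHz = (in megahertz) 5.298e-07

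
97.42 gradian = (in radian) 1.53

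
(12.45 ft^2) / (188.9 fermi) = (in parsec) 0.0001984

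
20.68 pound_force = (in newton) 91.99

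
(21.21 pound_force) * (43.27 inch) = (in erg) 1.037e+09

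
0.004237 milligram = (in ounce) 1.495e-07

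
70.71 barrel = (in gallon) 2970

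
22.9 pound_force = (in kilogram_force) 10.39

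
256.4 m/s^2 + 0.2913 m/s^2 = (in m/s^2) 256.7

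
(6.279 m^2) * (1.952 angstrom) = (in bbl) 7.709e-09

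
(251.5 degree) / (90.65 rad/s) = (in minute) 0.000807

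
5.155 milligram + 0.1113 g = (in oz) 0.004108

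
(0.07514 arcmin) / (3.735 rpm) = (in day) 6.468e-10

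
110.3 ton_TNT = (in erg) 4.615e+18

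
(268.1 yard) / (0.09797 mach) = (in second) 7.349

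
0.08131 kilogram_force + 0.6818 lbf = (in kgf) 0.3906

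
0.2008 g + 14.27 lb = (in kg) 6.473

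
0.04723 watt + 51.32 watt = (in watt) 51.37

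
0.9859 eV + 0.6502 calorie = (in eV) 1.698e+19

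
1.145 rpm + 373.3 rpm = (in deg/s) 2247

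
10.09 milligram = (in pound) 2.224e-05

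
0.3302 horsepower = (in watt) 246.2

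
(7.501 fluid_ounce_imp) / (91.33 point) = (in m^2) 0.006615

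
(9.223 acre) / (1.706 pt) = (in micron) 6.202e+13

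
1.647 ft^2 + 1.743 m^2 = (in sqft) 20.41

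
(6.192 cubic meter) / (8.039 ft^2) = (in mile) 0.005152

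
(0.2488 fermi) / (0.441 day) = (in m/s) 6.53e-21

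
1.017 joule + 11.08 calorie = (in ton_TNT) 1.132e-08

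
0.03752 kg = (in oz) 1.323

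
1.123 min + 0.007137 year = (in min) 3752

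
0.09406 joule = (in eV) 5.871e+17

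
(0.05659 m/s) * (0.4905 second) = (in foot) 0.09107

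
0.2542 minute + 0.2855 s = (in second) 15.54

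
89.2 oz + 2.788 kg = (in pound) 11.72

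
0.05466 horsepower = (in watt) 40.76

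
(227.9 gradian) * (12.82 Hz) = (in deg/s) 2630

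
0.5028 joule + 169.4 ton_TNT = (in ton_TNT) 169.4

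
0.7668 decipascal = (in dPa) 0.7668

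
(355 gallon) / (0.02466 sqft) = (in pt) 1.663e+06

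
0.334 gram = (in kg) 0.000334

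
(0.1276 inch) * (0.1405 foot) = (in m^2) 0.0001388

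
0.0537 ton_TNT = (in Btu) 2.13e+05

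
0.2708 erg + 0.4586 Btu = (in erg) 4.838e+09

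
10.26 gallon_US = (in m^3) 0.03884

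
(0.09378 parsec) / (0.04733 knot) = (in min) 1.981e+15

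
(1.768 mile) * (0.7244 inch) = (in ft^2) 563.5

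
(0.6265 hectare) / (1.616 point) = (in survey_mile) 6829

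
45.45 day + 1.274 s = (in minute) 6.545e+04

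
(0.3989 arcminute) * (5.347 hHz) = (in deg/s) 3.555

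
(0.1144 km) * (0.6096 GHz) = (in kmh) 2.511e+11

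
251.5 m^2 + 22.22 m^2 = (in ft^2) 2946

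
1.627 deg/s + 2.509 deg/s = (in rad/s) 0.07219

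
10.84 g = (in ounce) 0.3824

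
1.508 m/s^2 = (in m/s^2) 1.508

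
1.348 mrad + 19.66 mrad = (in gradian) 1.337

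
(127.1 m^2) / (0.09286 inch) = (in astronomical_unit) 3.602e-07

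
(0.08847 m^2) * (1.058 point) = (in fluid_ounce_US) 1.117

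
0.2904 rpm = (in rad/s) 0.03041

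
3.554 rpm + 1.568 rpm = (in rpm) 5.122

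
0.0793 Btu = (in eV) 5.222e+20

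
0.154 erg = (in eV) 9.612e+10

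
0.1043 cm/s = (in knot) 0.002027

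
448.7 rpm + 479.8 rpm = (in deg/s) 5571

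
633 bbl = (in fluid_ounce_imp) 3.542e+06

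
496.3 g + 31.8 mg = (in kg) 0.4963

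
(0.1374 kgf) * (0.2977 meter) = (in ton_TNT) 9.587e-11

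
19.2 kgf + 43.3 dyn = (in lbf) 42.33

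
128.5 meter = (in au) 8.59e-10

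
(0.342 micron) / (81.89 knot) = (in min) 1.353e-10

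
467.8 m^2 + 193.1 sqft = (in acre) 0.12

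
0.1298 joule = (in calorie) 0.03102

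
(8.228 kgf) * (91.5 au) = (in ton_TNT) 2.64e+05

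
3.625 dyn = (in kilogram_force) 3.696e-06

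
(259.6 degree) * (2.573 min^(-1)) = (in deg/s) 11.13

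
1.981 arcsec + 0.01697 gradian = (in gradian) 0.01758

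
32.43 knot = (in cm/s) 1668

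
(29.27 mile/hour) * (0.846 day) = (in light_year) 1.011e-10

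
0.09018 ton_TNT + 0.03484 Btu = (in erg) 3.773e+15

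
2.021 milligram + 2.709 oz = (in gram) 76.8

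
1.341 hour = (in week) 0.007982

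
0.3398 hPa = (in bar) 0.0003398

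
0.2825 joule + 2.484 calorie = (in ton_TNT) 2.552e-09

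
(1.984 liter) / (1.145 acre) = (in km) 4.282e-10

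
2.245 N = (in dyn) 2.245e+05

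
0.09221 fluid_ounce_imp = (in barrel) 1.648e-05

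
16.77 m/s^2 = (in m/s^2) 16.77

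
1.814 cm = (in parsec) 5.879e-19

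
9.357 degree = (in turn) 0.02599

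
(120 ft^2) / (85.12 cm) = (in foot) 42.97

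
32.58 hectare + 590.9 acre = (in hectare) 271.7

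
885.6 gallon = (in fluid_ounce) 1.134e+05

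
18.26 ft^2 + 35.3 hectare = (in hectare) 35.3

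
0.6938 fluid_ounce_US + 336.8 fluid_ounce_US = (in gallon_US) 2.637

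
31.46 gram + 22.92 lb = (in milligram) 1.043e+07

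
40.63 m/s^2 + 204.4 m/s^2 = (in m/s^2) 245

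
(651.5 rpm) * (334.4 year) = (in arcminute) 2.473e+15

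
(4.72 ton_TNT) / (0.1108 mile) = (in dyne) 1.108e+13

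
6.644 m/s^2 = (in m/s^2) 6.644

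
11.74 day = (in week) 1.677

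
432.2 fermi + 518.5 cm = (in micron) 5.185e+06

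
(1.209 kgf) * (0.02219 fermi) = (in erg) 2.631e-09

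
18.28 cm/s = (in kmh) 0.6581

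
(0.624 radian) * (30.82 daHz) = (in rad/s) 192.3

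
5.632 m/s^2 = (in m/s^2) 5.632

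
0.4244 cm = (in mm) 4.244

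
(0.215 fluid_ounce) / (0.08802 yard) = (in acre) 1.952e-08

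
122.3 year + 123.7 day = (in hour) 1.074e+06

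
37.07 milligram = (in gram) 0.03707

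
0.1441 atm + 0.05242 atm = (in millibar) 199.1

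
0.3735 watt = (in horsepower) 0.0005009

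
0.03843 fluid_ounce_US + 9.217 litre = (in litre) 9.218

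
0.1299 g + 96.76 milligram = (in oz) 0.007995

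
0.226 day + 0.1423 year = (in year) 0.1429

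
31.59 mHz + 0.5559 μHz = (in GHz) 3.159e-11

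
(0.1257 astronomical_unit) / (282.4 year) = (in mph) 4.723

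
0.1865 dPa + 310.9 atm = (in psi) 4569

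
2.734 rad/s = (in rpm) 26.11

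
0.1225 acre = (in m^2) 495.7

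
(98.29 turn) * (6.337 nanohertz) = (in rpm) 3.737e-05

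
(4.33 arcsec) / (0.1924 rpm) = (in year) 3.304e-11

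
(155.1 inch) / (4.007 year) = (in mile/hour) 6.974e-08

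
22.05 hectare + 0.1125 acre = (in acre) 54.6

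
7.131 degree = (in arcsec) 2.567e+04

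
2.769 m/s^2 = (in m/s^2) 2.769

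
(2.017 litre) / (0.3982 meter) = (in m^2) 0.005065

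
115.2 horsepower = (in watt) 8.59e+04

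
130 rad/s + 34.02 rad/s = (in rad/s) 164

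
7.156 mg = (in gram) 0.007156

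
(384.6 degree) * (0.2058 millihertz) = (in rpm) 0.01319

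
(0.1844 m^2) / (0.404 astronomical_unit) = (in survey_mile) 1.896e-15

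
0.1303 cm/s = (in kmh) 0.004691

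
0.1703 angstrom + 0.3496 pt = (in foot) 0.0004046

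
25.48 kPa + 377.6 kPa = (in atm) 3.978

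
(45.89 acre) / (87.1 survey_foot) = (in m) 6995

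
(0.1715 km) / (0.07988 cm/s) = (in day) 2.485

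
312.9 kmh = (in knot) 169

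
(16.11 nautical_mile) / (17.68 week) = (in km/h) 0.01004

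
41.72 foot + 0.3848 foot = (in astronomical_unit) 8.579e-11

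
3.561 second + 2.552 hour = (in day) 0.1064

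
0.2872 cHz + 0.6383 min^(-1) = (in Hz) 0.01351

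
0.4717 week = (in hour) 79.25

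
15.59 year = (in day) 5690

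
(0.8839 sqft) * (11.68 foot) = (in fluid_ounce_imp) 1.029e+04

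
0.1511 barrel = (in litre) 24.02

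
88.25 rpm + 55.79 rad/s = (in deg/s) 3726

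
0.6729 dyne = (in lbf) 1.513e-06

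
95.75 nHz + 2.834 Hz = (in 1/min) 170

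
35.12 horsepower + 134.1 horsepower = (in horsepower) 169.2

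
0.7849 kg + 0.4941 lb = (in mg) 1.009e+06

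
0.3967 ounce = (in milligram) 1.125e+04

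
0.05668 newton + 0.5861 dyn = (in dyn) 5669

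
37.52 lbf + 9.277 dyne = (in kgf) 17.02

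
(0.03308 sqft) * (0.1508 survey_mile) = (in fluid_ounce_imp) 2.625e+04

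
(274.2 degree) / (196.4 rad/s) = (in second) 0.02437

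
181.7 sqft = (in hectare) 0.001688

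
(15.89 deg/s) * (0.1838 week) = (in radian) 3.083e+04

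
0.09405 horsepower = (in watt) 70.13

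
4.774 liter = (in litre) 4.774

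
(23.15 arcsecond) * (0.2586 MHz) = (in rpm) 277.2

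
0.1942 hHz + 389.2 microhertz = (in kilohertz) 0.01942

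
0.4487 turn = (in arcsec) 5.815e+05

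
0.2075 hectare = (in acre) 0.5127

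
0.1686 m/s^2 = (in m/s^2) 0.1686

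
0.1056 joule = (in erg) 1.056e+06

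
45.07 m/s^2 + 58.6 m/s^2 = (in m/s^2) 103.7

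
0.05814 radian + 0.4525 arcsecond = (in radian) 0.05814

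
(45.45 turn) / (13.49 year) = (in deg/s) 3.846e-05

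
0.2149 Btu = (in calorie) 54.19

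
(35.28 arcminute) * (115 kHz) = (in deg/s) 6.762e+04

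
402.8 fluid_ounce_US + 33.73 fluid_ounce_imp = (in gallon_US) 3.4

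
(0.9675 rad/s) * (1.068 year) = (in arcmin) 1.12e+11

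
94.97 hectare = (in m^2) 9.497e+05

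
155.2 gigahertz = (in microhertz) 1.552e+17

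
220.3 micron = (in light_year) 2.329e-20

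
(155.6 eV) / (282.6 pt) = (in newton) 2.501e-16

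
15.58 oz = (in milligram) 4.417e+05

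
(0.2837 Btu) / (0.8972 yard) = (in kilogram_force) 37.2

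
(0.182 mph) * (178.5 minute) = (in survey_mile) 0.5414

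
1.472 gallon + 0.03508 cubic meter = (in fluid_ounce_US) 1375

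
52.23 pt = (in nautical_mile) 9.949e-06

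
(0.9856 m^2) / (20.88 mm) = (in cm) 4720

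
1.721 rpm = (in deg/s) 10.33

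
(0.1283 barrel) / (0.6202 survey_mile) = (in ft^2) 0.00022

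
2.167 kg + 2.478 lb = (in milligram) 3.291e+06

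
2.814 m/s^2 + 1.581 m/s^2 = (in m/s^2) 4.395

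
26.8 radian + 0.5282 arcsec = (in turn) 4.265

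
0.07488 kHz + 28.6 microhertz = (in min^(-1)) 4493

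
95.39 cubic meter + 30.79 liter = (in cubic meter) 95.42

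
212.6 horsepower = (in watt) 1.585e+05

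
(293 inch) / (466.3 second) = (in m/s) 0.01596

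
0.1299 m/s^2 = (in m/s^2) 0.1299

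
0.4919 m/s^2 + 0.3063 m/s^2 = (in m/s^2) 0.7982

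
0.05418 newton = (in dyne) 5418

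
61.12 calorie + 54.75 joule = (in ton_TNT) 7.421e-08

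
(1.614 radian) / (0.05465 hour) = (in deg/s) 0.47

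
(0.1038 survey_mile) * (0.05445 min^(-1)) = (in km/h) 0.5458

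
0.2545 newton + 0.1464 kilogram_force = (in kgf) 0.1724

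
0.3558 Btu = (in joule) 375.4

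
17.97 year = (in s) 5.667e+08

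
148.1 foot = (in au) 3.017e-10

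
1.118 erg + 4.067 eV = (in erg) 1.118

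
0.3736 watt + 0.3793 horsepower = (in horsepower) 0.3798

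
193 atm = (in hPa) 1.956e+05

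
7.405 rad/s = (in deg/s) 424.3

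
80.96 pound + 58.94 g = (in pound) 81.09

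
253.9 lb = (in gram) 1.152e+05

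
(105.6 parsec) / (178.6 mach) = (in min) 8.93e+11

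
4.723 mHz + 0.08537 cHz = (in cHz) 0.5577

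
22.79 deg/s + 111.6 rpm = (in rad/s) 12.08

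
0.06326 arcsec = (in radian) 3.067e-07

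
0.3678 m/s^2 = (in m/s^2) 0.3678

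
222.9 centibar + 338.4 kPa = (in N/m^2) 5.613e+05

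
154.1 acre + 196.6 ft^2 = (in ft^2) 6.713e+06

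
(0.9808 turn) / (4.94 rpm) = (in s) 11.91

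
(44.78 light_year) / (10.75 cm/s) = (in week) 6.516e+12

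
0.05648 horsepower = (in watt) 42.12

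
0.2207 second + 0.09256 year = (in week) 4.826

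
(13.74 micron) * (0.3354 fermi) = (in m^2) 4.608e-21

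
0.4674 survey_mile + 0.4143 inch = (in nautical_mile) 0.4062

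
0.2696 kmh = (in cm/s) 7.489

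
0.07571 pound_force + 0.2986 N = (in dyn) 6.354e+04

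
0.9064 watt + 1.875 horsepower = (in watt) 1399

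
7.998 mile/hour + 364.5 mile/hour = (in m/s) 166.5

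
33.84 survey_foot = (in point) 2.924e+04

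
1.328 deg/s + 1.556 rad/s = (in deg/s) 90.48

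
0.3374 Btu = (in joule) 356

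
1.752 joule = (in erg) 1.752e+07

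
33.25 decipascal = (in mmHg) 0.02494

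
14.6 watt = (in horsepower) 0.01958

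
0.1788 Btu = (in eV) 1.177e+21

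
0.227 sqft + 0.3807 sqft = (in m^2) 0.05646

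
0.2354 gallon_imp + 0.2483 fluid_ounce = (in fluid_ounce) 36.43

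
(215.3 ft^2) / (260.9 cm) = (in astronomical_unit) 5.125e-11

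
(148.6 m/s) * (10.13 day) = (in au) 0.0008694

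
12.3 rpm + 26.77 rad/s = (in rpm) 267.9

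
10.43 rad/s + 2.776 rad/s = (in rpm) 126.1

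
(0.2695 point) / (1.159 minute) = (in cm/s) 0.0001367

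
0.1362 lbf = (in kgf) 0.06178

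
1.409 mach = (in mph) 1073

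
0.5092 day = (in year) 0.001395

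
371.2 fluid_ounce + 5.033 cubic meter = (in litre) 5044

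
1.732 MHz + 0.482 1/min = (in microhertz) 1.732e+12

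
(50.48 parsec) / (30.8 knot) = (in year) 3.117e+09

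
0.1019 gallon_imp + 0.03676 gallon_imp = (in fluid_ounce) 21.32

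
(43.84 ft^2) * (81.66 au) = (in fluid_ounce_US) 1.682e+18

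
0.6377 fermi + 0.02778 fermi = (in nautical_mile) 3.593e-19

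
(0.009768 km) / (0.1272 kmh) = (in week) 0.0004571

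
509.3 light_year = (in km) 4.818e+15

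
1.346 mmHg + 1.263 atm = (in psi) 18.59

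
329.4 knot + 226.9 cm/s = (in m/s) 171.7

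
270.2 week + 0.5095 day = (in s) 1.635e+08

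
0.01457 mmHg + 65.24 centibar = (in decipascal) 6.524e+05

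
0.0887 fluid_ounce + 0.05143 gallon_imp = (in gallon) 0.06246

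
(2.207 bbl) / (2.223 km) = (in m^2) 0.0001578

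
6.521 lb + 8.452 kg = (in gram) 1.141e+04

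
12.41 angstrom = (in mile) 7.711e-13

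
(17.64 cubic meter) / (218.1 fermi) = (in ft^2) 8.706e+14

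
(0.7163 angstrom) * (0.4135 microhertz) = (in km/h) 1.066e-16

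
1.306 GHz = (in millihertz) 1.306e+12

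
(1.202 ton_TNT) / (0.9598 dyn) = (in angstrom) 5.24e+24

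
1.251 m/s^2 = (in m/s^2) 1.251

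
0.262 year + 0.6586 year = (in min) 4.839e+05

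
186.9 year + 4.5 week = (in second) 5.897e+09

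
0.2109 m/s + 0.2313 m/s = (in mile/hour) 0.9892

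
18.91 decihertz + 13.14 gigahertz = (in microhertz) 1.314e+16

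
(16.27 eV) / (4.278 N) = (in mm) 6.093e-16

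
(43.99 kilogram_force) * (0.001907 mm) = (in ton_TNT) 1.966e-13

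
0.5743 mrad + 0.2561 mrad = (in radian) 0.0008304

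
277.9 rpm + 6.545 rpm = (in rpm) 284.4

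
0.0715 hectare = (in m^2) 715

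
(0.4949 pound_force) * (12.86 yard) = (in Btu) 0.02454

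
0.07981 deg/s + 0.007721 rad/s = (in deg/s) 0.5222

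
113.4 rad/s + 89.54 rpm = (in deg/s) 7035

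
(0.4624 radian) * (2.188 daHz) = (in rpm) 96.61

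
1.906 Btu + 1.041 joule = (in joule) 2012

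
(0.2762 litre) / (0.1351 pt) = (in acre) 0.001432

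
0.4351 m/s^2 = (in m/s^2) 0.4351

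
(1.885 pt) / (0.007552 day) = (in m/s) 1.019e-06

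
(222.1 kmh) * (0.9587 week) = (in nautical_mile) 1.932e+04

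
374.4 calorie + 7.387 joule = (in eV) 9.823e+21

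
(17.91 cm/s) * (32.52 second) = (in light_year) 6.156e-16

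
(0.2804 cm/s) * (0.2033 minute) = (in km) 3.42e-05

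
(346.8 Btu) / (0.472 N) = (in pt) 2.197e+09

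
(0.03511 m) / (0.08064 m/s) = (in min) 0.007257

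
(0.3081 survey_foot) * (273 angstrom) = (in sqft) 2.76e-08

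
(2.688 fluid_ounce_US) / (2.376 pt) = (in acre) 2.344e-05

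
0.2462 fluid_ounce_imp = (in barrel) 4.4e-05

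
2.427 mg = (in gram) 0.002427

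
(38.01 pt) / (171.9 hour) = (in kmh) 7.801e-08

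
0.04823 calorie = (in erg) 2.018e+06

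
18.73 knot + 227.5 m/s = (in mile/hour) 530.5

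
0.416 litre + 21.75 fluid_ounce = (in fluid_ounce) 35.82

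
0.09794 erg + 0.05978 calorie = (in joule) 0.2501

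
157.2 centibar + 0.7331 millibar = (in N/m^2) 1.573e+05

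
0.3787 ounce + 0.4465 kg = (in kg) 0.4572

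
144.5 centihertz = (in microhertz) 1.445e+06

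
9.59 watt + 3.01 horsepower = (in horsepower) 3.023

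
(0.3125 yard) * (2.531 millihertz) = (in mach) 2.124e-06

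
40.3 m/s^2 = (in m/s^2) 40.3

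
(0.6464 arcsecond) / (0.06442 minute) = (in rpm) 7.742e-06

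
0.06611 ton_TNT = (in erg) 2.766e+15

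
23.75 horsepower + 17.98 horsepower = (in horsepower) 41.73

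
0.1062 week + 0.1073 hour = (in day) 0.7479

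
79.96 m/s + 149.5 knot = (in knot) 304.9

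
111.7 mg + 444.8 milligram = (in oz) 0.01963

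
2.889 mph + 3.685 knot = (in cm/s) 318.7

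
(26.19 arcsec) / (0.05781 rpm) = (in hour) 5.826e-06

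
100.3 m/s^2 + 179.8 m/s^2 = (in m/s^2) 280.1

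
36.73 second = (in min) 0.6122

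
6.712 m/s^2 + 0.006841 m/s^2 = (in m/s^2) 6.719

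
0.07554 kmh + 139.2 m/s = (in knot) 270.6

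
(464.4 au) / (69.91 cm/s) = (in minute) 1.656e+12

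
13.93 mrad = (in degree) 0.7981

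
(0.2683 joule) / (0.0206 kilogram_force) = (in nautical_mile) 0.0007171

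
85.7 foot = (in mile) 0.01623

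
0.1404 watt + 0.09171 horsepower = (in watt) 68.53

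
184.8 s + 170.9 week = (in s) 1.034e+08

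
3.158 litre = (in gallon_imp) 0.6947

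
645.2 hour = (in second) 2.323e+06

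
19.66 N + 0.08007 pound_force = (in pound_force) 4.5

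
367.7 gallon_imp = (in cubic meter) 1.672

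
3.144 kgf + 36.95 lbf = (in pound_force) 43.88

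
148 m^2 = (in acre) 0.03657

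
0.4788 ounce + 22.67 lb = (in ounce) 363.2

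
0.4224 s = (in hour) 0.0001173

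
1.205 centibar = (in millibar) 12.05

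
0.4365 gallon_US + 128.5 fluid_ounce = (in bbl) 0.0343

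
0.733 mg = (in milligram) 0.733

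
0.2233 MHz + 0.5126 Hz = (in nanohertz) 2.233e+14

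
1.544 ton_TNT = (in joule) 6.46e+09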